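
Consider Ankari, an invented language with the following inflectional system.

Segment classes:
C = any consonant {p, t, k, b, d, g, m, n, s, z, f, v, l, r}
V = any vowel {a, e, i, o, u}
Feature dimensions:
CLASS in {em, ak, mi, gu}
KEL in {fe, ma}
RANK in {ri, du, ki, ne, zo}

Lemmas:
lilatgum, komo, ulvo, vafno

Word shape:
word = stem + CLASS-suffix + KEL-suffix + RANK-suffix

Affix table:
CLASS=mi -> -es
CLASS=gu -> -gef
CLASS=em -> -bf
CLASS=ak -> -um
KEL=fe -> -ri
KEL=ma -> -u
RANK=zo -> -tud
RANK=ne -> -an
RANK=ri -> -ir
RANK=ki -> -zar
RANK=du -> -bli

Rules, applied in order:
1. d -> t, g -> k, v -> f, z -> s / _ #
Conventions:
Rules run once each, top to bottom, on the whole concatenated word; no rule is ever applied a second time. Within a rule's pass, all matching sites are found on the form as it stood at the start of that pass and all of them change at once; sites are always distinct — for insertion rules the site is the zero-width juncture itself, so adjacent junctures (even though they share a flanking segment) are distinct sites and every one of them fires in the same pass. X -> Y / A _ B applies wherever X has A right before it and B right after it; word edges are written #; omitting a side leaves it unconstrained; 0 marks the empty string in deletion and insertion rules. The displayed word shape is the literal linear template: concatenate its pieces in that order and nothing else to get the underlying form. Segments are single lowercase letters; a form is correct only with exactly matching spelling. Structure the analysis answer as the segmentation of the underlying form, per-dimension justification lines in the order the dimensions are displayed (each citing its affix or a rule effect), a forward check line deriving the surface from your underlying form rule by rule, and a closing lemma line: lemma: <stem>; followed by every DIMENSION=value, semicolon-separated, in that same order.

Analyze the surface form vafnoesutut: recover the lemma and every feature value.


underlying: vafno-es-u-tud
CLASS=mi - signalled by the affix -es
KEL=ma - signalled by the affix -u
RANK=zo - signalled by the affix -tud
check: vafnoesutud -> vafnoesutut
lemma: vafno; CLASS=mi; KEL=ma; RANK=zo


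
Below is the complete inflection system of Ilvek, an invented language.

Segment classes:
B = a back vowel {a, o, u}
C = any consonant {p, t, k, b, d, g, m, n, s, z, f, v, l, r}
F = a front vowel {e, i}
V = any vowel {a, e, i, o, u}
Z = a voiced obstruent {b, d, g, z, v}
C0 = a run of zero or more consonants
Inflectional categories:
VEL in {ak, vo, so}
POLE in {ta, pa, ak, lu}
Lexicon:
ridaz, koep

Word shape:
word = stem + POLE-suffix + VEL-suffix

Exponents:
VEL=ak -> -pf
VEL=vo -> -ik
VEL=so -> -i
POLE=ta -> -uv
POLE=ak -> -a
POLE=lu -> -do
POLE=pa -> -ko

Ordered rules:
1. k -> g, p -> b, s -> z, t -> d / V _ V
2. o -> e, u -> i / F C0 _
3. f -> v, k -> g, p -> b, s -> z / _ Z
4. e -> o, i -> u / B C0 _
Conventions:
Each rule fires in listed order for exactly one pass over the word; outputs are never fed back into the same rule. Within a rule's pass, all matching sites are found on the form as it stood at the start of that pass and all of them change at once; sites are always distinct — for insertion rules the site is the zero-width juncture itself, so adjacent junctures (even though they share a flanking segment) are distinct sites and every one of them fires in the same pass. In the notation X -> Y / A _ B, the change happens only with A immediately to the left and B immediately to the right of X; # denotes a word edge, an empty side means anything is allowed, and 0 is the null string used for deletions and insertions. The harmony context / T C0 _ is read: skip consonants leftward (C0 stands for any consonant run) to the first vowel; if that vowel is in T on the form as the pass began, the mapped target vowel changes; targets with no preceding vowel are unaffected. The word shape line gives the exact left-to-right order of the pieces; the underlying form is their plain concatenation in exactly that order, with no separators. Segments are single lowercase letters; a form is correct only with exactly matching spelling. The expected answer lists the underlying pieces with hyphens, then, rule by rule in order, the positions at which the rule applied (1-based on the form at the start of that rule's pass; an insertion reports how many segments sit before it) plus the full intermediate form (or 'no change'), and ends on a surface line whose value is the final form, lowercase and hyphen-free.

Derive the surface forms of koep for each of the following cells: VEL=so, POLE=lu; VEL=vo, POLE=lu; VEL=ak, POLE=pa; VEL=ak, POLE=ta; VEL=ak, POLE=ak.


cell VEL=so, POLE=lu:
underlying: koep-do-i
1. k -> g, p -> b, s -> z, t -> d / V _ V: no change
2. o -> e, u -> i / F C0 _: fires at position(s) 6: koepdei
3. f -> v, k -> g, p -> b, s -> z / _ Z: fires at position(s) 4: koebdei
4. e -> o, i -> u / B C0 _: fires at position(s) 3: koobdei
surface: koobdei

cell VEL=vo, POLE=lu:
underlying: koep-do-ik
1. k -> g, p -> b, s -> z, t -> d / V _ V: no change
2. o -> e, u -> i / F C0 _: fires at position(s) 6: koepdeik
3. f -> v, k -> g, p -> b, s -> z / _ Z: fires at position(s) 4: koebdeik
4. e -> o, i -> u / B C0 _: fires at position(s) 3: koobdeik
surface: koobdeik

cell VEL=ak, POLE=pa:
underlying: koep-ko-pf
1. k -> g, p -> b, s -> z, t -> d / V _ V: no change
2. o -> e, u -> i / F C0 _: fires at position(s) 6: koepkepf
3. f -> v, k -> g, p -> b, s -> z / _ Z: no change
4. e -> o, i -> u / B C0 _: fires at position(s) 3: koopkepf
surface: koopkepf

cell VEL=ak, POLE=ta:
underlying: koep-uv-pf
1. k -> g, p -> b, s -> z, t -> d / V _ V: fires at position(s) 4: koebuvpf
2. o -> e, u -> i / F C0 _: fires at position(s) 5: koebivpf
3. f -> v, k -> g, p -> b, s -> z / _ Z: no change
4. e -> o, i -> u / B C0 _: fires at position(s) 3: koobivpf
surface: koobivpf

cell VEL=ak, POLE=ak:
underlying: koep-a-pf
1. k -> g, p -> b, s -> z, t -> d / V _ V: fires at position(s) 4: koebapf
2. o -> e, u -> i / F C0 _: no change
3. f -> v, k -> g, p -> b, s -> z / _ Z: no change
4. e -> o, i -> u / B C0 _: fires at position(s) 3: koobapf
surface: koobapf


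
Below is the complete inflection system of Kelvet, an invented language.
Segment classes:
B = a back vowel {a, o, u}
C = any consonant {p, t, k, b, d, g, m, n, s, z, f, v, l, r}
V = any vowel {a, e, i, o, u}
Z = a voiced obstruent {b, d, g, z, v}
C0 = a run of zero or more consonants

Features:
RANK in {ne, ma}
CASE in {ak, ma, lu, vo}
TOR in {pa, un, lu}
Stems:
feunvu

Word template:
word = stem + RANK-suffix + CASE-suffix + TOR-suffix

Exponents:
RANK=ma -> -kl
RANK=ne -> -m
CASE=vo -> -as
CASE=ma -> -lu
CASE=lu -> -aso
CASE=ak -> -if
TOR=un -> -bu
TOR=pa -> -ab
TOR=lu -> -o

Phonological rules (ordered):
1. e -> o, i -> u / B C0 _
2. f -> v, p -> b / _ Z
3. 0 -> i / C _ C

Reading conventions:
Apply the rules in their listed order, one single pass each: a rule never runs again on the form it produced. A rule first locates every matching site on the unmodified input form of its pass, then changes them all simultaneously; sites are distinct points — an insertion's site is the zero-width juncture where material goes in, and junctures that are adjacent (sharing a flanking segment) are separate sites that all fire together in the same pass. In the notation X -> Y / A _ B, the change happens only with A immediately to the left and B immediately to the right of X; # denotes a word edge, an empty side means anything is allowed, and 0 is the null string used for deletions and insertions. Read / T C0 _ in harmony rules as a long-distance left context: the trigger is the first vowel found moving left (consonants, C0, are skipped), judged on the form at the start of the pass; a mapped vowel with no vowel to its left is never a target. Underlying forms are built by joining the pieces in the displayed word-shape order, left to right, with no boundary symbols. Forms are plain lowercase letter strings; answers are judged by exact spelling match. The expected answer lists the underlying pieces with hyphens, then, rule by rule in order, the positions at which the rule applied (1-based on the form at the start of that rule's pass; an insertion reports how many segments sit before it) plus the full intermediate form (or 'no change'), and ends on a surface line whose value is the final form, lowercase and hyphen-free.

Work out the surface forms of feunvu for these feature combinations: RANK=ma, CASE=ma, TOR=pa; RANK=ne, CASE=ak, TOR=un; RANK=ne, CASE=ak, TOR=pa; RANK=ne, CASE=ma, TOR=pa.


cell RANK=ma, CASE=ma, TOR=pa:
underlying: feunvu-kl-lu-ab
1. e -> o, i -> u / B C0 _: no change
2. f -> v, p -> b / _ Z: no change
3. 0 -> i / C _ C: inserts after position(s) 4, 7, 8: feunivukililuab
surface: feunivukililuab

cell RANK=ne, CASE=ak, TOR=un:
underlying: feunvu-m-if-bu
1. e -> o, i -> u / B C0 _: fires at position(s) 8: feunvumufbu
2. f -> v, p -> b / _ Z: fires at position(s) 9: feunvumuvbu
3. 0 -> i / C _ C: inserts after position(s) 4, 9: feunivumuvibu
surface: feunivumuvibu

cell RANK=ne, CASE=ak, TOR=pa:
underlying: feunvu-m-if-ab
1. e -> o, i -> u / B C0 _: fires at position(s) 8: feunvumufab
2. f -> v, p -> b / _ Z: no change
3. 0 -> i / C _ C: inserts after position(s) 4: feunivumufab
surface: feunivumufab

cell RANK=ne, CASE=ma, TOR=pa:
underlying: feunvu-m-lu-ab
1. e -> o, i -> u / B C0 _: no change
2. f -> v, p -> b / _ Z: no change
3. 0 -> i / C _ C: inserts after position(s) 4, 7: feunivumiluab
surface: feunivumiluab


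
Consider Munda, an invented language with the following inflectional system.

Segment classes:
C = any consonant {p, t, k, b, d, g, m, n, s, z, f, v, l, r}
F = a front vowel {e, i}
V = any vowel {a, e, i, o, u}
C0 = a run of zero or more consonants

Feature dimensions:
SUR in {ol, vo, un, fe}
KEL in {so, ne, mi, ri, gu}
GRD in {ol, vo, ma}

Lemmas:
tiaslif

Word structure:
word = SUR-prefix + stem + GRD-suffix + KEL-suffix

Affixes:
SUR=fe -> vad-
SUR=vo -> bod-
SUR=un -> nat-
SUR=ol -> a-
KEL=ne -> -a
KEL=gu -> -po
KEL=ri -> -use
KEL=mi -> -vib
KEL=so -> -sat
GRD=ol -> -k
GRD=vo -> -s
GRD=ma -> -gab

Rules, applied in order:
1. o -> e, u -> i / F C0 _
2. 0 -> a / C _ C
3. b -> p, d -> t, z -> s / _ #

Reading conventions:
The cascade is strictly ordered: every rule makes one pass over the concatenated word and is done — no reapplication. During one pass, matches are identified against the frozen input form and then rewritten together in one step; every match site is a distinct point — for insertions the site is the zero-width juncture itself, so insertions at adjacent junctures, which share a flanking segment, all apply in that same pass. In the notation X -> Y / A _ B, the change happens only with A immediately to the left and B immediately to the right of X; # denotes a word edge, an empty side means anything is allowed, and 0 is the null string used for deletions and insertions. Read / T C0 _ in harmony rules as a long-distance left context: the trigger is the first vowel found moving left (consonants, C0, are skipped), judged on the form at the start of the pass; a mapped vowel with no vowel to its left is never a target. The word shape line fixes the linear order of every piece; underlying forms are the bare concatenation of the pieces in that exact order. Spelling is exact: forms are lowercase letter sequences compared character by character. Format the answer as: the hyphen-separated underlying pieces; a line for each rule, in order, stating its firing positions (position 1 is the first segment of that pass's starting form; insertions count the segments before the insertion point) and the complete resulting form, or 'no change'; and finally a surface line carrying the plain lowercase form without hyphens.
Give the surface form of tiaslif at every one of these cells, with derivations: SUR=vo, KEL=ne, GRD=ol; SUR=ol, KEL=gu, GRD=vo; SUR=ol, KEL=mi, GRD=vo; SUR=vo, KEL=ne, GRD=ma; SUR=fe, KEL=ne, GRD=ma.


cell SUR=vo, KEL=ne, GRD=ol:
underlying: bod-tiaslif-k-a
1. o -> e, u -> i / F C0 _: no change
2. 0 -> a / C _ C: inserts after position(s) 3, 7, 10: bodatiasalifaka
3. b -> p, d -> t, z -> s / _ #: no change
surface: bodatiasalifaka

cell SUR=ol, KEL=gu, GRD=vo:
underlying: a-tiaslif-s-po
1. o -> e, u -> i / F C0 _: fires at position(s) 11: atiaslifspe
2. 0 -> a / C _ C: inserts after position(s) 5, 8, 9: atiasalifasape
3. b -> p, d -> t, z -> s / _ #: no change
surface: atiasalifasape

cell SUR=ol, KEL=mi, GRD=vo:
underlying: a-tiaslif-s-vib
1. o -> e, u -> i / F C0 _: no change
2. 0 -> a / C _ C: inserts after position(s) 5, 8, 9: atiasalifasavib
3. b -> p, d -> t, z -> s / _ #: fires at position(s) 15: atiasalifasavip
surface: atiasalifasavip

cell SUR=vo, KEL=ne, GRD=ma:
underlying: bod-tiaslif-gab-a
1. o -> e, u -> i / F C0 _: no change
2. 0 -> a / C _ C: inserts after position(s) 3, 7, 10: bodatiasalifagaba
3. b -> p, d -> t, z -> s / _ #: no change
surface: bodatiasalifagaba

cell SUR=fe, KEL=ne, GRD=ma:
underlying: vad-tiaslif-gab-a
1. o -> e, u -> i / F C0 _: no change
2. 0 -> a / C _ C: inserts after position(s) 3, 7, 10: vadatiasalifagaba
3. b -> p, d -> t, z -> s / _ #: no change
surface: vadatiasalifagaba


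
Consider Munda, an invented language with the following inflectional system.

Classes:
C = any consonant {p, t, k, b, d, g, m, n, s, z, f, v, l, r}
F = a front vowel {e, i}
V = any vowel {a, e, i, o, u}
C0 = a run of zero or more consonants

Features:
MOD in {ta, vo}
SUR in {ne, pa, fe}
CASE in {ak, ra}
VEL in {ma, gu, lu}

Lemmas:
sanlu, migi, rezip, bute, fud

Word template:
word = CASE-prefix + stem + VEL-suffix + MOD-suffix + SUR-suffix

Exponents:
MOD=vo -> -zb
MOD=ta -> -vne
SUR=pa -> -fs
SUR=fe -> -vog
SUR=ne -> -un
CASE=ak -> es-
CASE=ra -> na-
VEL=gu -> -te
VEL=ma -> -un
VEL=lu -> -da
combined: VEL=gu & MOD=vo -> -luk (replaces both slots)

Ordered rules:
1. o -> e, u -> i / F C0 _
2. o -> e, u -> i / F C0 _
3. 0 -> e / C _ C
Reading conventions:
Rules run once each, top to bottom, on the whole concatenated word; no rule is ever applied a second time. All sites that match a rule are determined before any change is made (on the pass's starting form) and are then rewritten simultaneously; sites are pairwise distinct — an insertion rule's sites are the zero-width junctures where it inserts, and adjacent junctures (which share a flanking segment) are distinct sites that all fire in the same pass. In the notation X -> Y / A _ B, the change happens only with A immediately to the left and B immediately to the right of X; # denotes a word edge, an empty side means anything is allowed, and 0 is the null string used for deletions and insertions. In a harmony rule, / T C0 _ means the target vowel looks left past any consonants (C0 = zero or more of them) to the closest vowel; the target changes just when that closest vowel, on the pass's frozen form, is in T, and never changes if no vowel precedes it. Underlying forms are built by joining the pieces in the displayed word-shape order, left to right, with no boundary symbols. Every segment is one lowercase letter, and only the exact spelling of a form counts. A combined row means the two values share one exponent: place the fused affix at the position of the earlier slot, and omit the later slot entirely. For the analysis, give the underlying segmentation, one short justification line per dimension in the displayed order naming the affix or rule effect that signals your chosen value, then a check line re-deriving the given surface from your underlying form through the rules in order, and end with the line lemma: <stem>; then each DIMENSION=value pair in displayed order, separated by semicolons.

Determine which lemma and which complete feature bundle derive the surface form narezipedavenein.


underlying: na-rezip-da-vne-un
MOD=ta - signalled by the affix -vne
SUR=ne - signalled by the affix -un
CASE=ra - signalled by the affix na-
VEL=lu - signalled by the affix -da
check: narezipdavneun -> narezipdavnein -> narezipdavnein -> narezipedavenein
lemma: rezip; MOD=ta; SUR=ne; CASE=ra; VEL=lu


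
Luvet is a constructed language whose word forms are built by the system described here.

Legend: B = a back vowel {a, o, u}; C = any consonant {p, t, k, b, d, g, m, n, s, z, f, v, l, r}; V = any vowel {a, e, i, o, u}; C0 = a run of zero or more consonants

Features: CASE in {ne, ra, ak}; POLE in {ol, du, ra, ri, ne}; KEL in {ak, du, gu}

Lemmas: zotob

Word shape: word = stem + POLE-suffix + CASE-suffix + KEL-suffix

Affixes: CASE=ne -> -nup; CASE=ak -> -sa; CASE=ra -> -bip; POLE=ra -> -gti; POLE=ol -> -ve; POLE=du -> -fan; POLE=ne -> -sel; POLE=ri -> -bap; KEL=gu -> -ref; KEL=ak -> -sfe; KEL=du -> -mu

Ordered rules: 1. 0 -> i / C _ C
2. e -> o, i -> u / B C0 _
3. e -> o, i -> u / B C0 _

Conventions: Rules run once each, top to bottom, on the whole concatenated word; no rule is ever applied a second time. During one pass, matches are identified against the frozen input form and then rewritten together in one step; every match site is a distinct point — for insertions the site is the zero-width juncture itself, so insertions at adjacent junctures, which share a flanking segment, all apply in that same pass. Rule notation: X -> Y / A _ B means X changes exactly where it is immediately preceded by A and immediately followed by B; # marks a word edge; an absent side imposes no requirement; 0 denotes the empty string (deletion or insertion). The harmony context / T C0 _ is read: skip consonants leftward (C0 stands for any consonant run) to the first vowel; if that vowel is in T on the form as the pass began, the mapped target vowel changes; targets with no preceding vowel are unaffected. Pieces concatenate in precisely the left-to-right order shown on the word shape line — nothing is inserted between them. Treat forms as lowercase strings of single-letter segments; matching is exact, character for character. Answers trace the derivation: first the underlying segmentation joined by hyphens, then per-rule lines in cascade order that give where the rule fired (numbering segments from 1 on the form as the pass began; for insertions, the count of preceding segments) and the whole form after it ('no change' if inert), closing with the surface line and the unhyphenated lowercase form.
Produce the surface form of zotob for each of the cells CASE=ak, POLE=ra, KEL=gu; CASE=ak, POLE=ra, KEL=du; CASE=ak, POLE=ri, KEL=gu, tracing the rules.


cell CASE=ak, POLE=ra, KEL=gu:
underlying: zotob-gti-sa-ref
1. 0 -> i / C _ C: inserts after position(s) 5, 6: zotobigitisaref
2. e -> o, i -> u / B C0 _: fires at position(s) 6, 14: zotobugitisarof
3. e -> o, i -> u / B C0 _: fires at position(s) 8: zotobugutisarof
surface: zotobugutisarof

cell CASE=ak, POLE=ra, KEL=du:
underlying: zotob-gti-sa-mu
1. 0 -> i / C _ C: inserts after position(s) 5, 6: zotobigitisamu
2. e -> o, i -> u / B C0 _: fires at position(s) 6: zotobugitisamu
3. e -> o, i -> u / B C0 _: fires at position(s) 8: zotobugutisamu
surface: zotobugutisamu

cell CASE=ak, POLE=ri, KEL=gu:
underlying: zotob-bap-sa-ref
1. 0 -> i / C _ C: inserts after position(s) 5, 8: zotobibapisaref
2. e -> o, i -> u / B C0 _: fires at position(s) 6, 10, 14: zotobubapusarof
3. e -> o, i -> u / B C0 _: no change
surface: zotobubapusarof


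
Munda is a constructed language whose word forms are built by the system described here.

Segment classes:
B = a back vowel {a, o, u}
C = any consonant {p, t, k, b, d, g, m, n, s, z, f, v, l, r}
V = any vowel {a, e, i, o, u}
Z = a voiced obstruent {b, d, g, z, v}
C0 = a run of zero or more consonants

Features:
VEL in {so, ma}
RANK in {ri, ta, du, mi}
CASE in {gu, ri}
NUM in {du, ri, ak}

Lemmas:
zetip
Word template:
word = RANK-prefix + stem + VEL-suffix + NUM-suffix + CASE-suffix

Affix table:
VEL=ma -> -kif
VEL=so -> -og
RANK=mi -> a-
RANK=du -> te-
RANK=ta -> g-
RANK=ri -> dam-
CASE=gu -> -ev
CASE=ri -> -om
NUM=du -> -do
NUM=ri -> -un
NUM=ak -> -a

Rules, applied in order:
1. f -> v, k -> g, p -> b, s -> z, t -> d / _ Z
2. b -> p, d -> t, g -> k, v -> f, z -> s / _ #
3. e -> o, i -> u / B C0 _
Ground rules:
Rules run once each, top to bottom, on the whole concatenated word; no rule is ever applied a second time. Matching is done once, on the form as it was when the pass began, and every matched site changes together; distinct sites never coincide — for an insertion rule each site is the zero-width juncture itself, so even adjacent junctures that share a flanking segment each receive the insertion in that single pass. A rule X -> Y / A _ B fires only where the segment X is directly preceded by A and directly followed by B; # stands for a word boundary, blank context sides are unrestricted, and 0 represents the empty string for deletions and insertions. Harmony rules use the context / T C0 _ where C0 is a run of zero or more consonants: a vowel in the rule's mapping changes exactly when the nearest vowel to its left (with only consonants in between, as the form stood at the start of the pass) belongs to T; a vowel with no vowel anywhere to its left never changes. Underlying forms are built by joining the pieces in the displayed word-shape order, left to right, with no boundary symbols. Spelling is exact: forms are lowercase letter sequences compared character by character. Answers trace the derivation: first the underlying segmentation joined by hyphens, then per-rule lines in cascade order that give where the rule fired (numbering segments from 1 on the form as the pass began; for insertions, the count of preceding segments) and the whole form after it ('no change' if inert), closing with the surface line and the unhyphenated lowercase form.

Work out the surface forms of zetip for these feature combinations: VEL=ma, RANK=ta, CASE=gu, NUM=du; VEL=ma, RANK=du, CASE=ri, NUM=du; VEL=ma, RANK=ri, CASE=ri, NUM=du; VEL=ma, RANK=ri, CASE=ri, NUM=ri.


cell VEL=ma, RANK=ta, CASE=gu, NUM=du:
underlying: g-zetip-kif-do-ev
1. f -> v, k -> g, p -> b, s -> z, t -> d / _ Z: fires at position(s) 9: gzetipkivdoev
2. b -> p, d -> t, g -> k, v -> f, z -> s / _ #: fires at position(s) 13: gzetipkivdoef
3. e -> o, i -> u / B C0 _: fires at position(s) 12: gzetipkivdoof
surface: gzetipkivdoof

cell VEL=ma, RANK=du, CASE=ri, NUM=du:
underlying: te-zetip-kif-do-om
1. f -> v, k -> g, p -> b, s -> z, t -> d / _ Z: fires at position(s) 10: tezetipkivdoom
2. b -> p, d -> t, g -> k, v -> f, z -> s / _ #: no change
3. e -> o, i -> u / B C0 _: no change
surface: tezetipkivdoom

cell VEL=ma, RANK=ri, CASE=ri, NUM=du:
underlying: dam-zetip-kif-do-om
1. f -> v, k -> g, p -> b, s -> z, t -> d / _ Z: fires at position(s) 11: damzetipkivdoom
2. b -> p, d -> t, g -> k, v -> f, z -> s / _ #: no change
3. e -> o, i -> u / B C0 _: fires at position(s) 5: damzotipkivdoom
surface: damzotipkivdoom

cell VEL=ma, RANK=ri, CASE=ri, NUM=ri:
underlying: dam-zetip-kif-un-om
1. f -> v, k -> g, p -> b, s -> z, t -> d / _ Z: no change
2. b -> p, d -> t, g -> k, v -> f, z -> s / _ #: no change
3. e -> o, i -> u / B C0 _: fires at position(s) 5: damzotipkifunom
surface: damzotipkifunom


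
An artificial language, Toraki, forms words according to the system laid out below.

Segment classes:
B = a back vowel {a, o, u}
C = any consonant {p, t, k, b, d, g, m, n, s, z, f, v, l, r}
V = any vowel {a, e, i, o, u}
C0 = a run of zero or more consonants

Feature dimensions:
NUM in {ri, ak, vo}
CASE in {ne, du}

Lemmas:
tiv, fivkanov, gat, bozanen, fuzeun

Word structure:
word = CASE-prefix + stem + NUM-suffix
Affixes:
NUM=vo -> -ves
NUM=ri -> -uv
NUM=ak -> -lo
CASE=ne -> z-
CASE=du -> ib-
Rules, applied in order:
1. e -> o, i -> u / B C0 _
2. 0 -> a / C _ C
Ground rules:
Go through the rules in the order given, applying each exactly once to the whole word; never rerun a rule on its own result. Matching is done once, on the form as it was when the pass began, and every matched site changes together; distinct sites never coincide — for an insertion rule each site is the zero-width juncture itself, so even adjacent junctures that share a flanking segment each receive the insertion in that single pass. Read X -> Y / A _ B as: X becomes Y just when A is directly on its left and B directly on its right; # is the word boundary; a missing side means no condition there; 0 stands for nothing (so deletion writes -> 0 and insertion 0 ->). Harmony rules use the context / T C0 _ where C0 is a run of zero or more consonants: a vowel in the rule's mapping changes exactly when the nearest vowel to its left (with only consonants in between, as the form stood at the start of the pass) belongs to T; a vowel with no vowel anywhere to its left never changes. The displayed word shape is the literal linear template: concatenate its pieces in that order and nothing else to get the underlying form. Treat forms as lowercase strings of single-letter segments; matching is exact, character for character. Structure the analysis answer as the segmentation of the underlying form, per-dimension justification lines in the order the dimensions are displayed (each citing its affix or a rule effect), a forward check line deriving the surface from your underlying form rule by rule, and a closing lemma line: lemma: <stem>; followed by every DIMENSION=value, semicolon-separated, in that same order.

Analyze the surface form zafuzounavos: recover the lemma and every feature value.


underlying: z-fuzeun-ves
NUM=vo - signalled by the affix -ves
CASE=ne - signalled by the affix z-
check: zfuzeunves -> zfuzounvos -> zafuzounavos
lemma: fuzeun; NUM=vo; CASE=ne


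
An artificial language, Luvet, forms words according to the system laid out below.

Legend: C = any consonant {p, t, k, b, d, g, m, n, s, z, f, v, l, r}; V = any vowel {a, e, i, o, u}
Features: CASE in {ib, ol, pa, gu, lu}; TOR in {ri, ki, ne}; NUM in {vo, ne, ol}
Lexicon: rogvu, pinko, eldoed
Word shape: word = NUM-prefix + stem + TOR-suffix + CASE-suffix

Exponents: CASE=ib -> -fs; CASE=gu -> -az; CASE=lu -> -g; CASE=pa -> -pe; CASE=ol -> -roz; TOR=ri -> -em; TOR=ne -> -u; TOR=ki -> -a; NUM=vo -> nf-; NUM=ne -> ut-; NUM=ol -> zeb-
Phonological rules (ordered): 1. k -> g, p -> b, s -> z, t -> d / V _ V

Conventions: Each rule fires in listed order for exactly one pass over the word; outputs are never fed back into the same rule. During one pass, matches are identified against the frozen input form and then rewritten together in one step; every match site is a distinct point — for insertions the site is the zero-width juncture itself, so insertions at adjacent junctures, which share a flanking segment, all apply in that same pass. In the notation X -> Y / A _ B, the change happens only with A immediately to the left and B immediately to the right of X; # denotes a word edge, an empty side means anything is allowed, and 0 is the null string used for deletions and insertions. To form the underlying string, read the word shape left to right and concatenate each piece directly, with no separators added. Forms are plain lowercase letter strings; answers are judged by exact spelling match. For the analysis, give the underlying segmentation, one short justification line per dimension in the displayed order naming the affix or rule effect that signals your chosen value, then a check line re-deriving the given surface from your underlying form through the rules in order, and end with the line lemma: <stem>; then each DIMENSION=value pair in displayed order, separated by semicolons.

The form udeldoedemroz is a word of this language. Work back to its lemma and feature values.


underlying: ut-eldoed-em-roz
CASE=ol - signalled by the affix -roz
TOR=ri - signalled by the affix -em
NUM=ne - signalled by the affix ut-
check: uteldoedemroz -> udeldoedemroz
lemma: eldoed; CASE=ol; TOR=ri; NUM=ne


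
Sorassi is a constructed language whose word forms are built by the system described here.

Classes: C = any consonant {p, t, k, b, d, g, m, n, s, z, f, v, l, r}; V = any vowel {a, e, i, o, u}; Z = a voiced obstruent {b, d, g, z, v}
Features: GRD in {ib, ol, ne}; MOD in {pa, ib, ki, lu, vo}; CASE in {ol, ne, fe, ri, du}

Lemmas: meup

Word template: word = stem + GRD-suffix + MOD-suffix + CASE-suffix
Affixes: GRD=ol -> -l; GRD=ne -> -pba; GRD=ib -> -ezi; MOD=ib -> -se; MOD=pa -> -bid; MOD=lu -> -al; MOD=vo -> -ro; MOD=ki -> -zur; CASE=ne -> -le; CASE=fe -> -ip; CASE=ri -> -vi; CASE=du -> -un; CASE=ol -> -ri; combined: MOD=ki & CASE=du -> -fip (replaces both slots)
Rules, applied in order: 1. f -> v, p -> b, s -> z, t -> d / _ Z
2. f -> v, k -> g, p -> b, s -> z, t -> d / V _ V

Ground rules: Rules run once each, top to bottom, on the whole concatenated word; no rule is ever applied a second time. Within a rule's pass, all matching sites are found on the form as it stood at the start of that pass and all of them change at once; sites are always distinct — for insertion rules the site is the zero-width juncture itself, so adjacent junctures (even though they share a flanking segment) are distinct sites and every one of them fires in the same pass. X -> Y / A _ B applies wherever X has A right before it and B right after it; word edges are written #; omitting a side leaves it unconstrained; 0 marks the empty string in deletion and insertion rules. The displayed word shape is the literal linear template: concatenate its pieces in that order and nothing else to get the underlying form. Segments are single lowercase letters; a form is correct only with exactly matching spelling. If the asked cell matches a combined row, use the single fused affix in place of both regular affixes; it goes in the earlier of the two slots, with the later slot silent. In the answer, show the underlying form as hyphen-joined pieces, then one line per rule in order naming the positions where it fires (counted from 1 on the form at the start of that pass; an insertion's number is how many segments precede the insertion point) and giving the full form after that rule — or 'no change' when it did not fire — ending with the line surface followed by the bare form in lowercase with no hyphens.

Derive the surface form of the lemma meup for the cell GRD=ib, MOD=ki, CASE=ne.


underlying: meup-ezi-zur-le
1. f -> v, p -> b, s -> z, t -> d / _ Z: no change
2. f -> v, k -> g, p -> b, s -> z, t -> d / V _ V: fires at position(s) 4: meubezizurle
surface: meubezizurle


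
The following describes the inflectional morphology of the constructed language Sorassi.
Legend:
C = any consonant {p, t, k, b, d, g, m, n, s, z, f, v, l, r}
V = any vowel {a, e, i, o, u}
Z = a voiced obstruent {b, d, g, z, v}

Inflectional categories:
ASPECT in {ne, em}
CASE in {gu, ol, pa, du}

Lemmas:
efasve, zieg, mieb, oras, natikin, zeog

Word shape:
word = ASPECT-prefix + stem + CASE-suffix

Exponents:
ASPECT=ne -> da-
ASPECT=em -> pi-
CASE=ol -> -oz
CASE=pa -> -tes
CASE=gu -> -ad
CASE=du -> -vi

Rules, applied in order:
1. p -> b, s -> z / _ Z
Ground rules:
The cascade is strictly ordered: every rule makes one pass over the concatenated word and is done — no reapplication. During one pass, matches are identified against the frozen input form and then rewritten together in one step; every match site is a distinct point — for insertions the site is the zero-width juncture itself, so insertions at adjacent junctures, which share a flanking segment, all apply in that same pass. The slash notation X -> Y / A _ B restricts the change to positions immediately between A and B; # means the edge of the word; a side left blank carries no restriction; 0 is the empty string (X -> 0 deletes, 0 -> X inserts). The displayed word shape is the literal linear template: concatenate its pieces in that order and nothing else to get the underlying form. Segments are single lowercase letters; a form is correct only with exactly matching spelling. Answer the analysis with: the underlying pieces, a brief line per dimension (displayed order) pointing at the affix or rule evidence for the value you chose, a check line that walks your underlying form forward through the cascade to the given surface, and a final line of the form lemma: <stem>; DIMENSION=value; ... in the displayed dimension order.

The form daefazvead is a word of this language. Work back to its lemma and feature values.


underlying: da-efasve-ad
ASPECT=ne - signalled by the affix da-
CASE=gu - signalled by the affix -ad
check: daefasvead -> daefazvead
lemma: efasve; ASPECT=ne; CASE=gu


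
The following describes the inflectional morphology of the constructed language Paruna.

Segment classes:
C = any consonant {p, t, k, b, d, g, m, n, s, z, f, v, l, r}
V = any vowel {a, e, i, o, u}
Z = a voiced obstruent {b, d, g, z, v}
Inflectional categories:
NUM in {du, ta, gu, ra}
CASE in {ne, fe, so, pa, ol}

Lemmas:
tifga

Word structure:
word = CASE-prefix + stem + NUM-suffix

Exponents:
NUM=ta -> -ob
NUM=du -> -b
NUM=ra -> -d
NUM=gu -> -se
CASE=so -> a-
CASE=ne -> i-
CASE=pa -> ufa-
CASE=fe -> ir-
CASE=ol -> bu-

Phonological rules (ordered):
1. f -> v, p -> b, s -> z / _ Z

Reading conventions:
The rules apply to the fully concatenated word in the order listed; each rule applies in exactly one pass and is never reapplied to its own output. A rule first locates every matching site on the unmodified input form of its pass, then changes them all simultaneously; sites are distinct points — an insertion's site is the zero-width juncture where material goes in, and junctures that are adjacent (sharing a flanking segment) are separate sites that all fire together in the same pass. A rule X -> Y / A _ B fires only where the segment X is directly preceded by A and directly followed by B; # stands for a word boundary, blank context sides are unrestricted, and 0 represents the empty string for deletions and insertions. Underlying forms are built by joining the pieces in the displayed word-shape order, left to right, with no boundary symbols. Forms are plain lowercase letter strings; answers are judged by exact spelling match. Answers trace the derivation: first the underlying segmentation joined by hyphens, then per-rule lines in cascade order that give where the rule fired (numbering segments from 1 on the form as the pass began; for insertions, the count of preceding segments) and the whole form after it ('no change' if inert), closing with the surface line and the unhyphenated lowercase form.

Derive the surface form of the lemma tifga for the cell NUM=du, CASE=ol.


underlying: bu-tifga-b
1. f -> v, p -> b, s -> z / _ Z: fires at position(s) 5: butivgab
surface: butivgab


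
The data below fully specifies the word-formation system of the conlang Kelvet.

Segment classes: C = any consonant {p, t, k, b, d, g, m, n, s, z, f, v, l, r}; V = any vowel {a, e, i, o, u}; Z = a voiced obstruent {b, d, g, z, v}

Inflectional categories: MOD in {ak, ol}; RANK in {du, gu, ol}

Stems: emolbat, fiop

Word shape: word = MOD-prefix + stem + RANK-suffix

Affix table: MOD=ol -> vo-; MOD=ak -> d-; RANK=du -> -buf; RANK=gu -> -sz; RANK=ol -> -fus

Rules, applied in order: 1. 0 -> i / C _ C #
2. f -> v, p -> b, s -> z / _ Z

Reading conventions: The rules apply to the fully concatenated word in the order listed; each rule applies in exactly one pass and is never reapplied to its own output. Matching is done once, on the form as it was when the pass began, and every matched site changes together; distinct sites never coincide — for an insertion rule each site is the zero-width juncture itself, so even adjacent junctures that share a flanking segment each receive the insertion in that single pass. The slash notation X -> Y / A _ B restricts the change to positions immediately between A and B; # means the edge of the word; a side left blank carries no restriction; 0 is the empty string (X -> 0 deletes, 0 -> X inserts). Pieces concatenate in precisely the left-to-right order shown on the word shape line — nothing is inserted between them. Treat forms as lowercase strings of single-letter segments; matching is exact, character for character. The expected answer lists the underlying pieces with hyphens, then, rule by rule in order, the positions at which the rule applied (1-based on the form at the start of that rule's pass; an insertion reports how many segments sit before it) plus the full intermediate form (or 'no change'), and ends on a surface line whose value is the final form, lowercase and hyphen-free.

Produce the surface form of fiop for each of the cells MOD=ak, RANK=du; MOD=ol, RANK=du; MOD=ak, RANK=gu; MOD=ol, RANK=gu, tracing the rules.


cell MOD=ak, RANK=du:
underlying: d-fiop-buf
1. 0 -> i / C _ C #: no change
2. f -> v, p -> b, s -> z / _ Z: fires at position(s) 5: dfiobbuf
surface: dfiobbuf

cell MOD=ol, RANK=du:
underlying: vo-fiop-buf
1. 0 -> i / C _ C #: no change
2. f -> v, p -> b, s -> z / _ Z: fires at position(s) 6: vofiobbuf
surface: vofiobbuf

cell MOD=ak, RANK=gu:
underlying: d-fiop-sz
1. 0 -> i / C _ C #: inserts after position(s) 6: dfiopsiz
2. f -> v, p -> b, s -> z / _ Z: no change
surface: dfiopsiz

cell MOD=ol, RANK=gu:
underlying: vo-fiop-sz
1. 0 -> i / C _ C #: inserts after position(s) 7: vofiopsiz
2. f -> v, p -> b, s -> z / _ Z: no change
surface: vofiopsiz


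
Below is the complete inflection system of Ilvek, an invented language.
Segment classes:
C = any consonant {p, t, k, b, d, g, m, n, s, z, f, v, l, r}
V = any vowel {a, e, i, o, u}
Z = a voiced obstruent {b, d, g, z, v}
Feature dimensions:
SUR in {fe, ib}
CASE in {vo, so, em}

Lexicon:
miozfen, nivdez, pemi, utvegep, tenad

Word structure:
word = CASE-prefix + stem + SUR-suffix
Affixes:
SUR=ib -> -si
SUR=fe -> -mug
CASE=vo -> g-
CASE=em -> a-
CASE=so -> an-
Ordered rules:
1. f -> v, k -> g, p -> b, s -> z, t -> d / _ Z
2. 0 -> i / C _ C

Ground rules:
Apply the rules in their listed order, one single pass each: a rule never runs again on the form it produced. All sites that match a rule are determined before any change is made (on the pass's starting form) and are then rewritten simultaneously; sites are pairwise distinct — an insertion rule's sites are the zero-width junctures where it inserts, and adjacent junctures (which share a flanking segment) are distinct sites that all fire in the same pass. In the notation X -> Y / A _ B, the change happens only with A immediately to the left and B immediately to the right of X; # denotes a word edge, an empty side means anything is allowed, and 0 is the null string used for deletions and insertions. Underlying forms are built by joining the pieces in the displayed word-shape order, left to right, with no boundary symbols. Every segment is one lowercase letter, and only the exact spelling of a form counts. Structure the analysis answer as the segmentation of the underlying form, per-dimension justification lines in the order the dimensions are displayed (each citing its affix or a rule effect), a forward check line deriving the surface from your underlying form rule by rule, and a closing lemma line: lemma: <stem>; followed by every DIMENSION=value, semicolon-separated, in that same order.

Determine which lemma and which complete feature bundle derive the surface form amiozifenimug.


underlying: a-miozfen-mug
SUR=fe - signalled by the affix -mug
CASE=em - signalled by the affix a-
check: amiozfenmug -> amiozfenmug -> amiozifenimug
lemma: miozfen; SUR=fe; CASE=em


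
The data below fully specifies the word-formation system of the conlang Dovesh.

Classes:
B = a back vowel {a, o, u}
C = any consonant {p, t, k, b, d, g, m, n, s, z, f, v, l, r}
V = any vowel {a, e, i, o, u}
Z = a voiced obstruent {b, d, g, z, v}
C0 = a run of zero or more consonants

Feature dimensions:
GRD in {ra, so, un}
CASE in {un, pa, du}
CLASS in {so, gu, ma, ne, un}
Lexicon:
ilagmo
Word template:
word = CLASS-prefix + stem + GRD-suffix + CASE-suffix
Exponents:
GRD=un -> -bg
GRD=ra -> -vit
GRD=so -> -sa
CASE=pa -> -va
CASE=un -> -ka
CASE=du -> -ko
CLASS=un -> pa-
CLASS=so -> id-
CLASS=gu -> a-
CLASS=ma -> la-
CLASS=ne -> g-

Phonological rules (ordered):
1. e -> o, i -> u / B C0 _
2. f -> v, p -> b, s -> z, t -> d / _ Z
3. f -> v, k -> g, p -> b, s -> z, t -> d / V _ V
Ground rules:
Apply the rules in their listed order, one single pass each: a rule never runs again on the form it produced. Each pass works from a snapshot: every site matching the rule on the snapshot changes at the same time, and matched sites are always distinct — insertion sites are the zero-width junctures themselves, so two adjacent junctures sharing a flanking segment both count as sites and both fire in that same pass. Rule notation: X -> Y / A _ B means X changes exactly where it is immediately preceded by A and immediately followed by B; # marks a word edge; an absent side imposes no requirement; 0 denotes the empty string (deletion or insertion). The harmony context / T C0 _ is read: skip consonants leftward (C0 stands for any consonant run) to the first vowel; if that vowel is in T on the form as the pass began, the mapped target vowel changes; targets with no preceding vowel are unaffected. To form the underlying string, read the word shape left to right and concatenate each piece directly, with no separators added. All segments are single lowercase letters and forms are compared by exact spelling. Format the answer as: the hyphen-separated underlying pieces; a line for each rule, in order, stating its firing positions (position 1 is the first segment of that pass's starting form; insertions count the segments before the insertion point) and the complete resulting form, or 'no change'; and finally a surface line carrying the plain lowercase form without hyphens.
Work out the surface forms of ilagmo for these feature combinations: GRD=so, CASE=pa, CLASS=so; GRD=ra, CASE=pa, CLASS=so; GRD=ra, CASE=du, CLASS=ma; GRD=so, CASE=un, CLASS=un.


cell GRD=so, CASE=pa, CLASS=so:
underlying: id-ilagmo-sa-va
1. e -> o, i -> u / B C0 _: no change
2. f -> v, p -> b, s -> z, t -> d / _ Z: no change
3. f -> v, k -> g, p -> b, s -> z, t -> d / V _ V: fires at position(s) 9: idilagmozava
surface: idilagmozava

cell GRD=ra, CASE=pa, CLASS=so:
underlying: id-ilagmo-vit-va
1. e -> o, i -> u / B C0 _: fires at position(s) 10: idilagmovutva
2. f -> v, p -> b, s -> z, t -> d / _ Z: fires at position(s) 11: idilagmovudva
3. f -> v, k -> g, p -> b, s -> z, t -> d / V _ V: no change
surface: idilagmovudva

cell GRD=ra, CASE=du, CLASS=ma:
underlying: la-ilagmo-vit-ko
1. e -> o, i -> u / B C0 _: fires at position(s) 3, 10: laulagmovutko
2. f -> v, p -> b, s -> z, t -> d / _ Z: no change
3. f -> v, k -> g, p -> b, s -> z, t -> d / V _ V: no change
surface: laulagmovutko

cell GRD=so, CASE=un, CLASS=un:
underlying: pa-ilagmo-sa-ka
1. e -> o, i -> u / B C0 _: fires at position(s) 3: paulagmosaka
2. f -> v, p -> b, s -> z, t -> d / _ Z: no change
3. f -> v, k -> g, p -> b, s -> z, t -> d / V _ V: fires at position(s) 9, 11: paulagmozaga
surface: paulagmozaga
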